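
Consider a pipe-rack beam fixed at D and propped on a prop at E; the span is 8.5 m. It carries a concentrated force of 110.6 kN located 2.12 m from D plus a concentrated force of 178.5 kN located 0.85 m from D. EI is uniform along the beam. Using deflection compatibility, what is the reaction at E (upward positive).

R_E = 12.05 kN

Remove the prop at E; the released (primary) structure is a cantilever built in at D.
Deflection at E on the released cantilever, summing each load's contribution:
  point load 110.6 at a = 2.12: Pa²(3L − a)/(6EI) = 1937/EI
  point load 178.5 at a = 0.85: Pa²(3L − a)/(6EI) = 529.8/EI
  δ_0 = 2467/EI
Flexibility coefficient — unit upward force at E: δ_{EE} = L³/(3EI) = 204.7/EI.
Compatibility at E: δ_0 − R_E·δ_{EE} = 0, so R_E = 2467/204.7 = 12.05 kN.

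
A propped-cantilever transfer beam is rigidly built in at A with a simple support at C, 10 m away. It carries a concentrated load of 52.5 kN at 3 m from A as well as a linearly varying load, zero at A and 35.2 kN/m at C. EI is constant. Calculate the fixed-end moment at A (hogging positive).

M_A = 299 kN·m

Take the reaction at C as the redundant and release it; the primary structure is a cantilever fixed at A.
Deflection at C on the released cantilever, summing each load's contribution:
  point load 52.5 at a = 3: Pa²(3L − a)/(6EI) = 2126/EI
  triangular load, peak 35.2 at the free end: 11w₀L⁴/(120EI) = 32267/EI
  δ_0 = 34393/EI
Flexibility coefficient — unit upward force at C: δ_{CC} = L³/(3EI) = 333.3/EI.
Compatibility at C: δ_0 − R_C·δ_{CC} = 0, so R_C = 34393/333.3 = 103.2 kN.
Moment equilibrium about A: M_A = Σ(load moments about A) − R_C·L = 1331 − 103.2×10 = 299 kN·m.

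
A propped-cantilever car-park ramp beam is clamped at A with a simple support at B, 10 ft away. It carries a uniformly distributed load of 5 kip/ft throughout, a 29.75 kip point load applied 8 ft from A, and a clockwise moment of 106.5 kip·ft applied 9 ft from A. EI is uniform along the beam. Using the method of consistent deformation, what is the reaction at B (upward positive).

R_B = 55.51 kip

Remove the prop at B; the released (primary) structure is a cantilever built in at A.
Free-end deflection of the primary structure under the applied loading (downward +):
  UDL 5: wL⁴/(8EI) = 6250/EI
  point load 29.75 at a = 8: Pa²(3L − a)/(6EI) = 6981/EI
  clockwise couple 106.5 at a = 9: M₀a(2L − a)/(2EI) = 5272/EI
  δ_0 = 18503/EI
Tip deflection under a unit load at B: L³/(3EI) = 333.3/EI.
The prop prevents deflection at B: R_B = δ_0/δ_{BB} = 18503/333.3 = 55.51 kip.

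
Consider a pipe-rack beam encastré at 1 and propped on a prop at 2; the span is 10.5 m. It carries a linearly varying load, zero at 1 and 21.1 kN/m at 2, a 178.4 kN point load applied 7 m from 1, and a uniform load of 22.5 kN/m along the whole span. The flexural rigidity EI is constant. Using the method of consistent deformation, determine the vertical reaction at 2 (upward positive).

R_2 = 242 kN

Release the roller at 2. Primary structure: cantilever fixed at 1.
Deflection at 2 on the released cantilever, summing each load's contribution:
  triangular load, peak 21.1 at the free end: 11w₀L⁴/(120EI) = 23510/EI
  point load 178.4 at a = 7: Pa²(3L − a)/(6EI) = 35695/EI
  UDL 22.5: wL⁴/(8EI) = 34186/EI
  δ_0 = 93391/EI
Tip deflection under a unit load at 2: L³/(3EI) = 385.9/EI.
The prop prevents deflection at 2: R_2 = δ_0/δ_{22} = 93391/385.9 = 242 kN.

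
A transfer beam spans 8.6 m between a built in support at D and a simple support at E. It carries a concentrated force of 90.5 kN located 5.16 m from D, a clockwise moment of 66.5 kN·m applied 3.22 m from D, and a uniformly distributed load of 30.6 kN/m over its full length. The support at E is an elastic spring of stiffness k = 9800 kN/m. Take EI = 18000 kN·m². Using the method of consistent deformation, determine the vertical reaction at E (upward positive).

R_E = 143.6 kN

Remove the prop at E; the released (primary) structure is a cantilever built in at D.
Downward deflection at the released point E due to the loads:
  point load 90.5 at a = 5.16: Pa²(3L − a)/(6EI) = 8289/EI
  clockwise couple 66.5 at a = 3.22: M₀a(2L − a)/(2EI) = 1497/EI
  UDL 30.6: wL⁴/(8EI) = 20923/EI
  δ_0 = 30709/EI
Flexibility coefficient — unit upward force at E: δ_{EE} = L³/(3EI) = 212/EI.
With EI = 18000 kN·m²: δ_0 = 1.7061 m and δ_{EE} = 0.011779 m/kN.
Compatibility — the spring shortens by R_E/k under the reaction it provides: δ_0 − R_E·δ_{EE} = R_E/k. With 1/k = 0.000102 m/kN, R_E = δ_0 / (δ_{EE} + 1/k) = 1.7061 / (0.011779 + 0.000102) = 143.6 kN.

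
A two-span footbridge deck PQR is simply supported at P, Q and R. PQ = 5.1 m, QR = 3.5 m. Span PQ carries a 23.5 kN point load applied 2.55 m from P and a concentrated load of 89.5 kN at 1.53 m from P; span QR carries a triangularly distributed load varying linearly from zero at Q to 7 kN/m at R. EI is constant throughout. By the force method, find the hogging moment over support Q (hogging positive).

Insert a hinge at Q; M_Q is the redundant, and each span becomes simply supported.
Discontinuity in slope at Q on the released structure — sum the simple-span end rotations:
  span PQ: point load 23.5 at a = 2.55: Pab(L + a)/(6LEI) = 38.2/EI
  span PQ: point load 89.5 at a = 1.53: Pab(L + a)/(6LEI) = 105.9/EI
  span QR: triangular load, peak 7: 7w₀L³/(360EI) = 5.836/EI
  relative rotation θ_0 = (144.1 + 5.836)/EI = 150/EI
A unit hogging moment at Q produces rotation L₁/(3EI) + L₂/(3EI) = 2.867/EI.
Slope continuity at Q: θ_0 = M_Q·2.867/EI, so M_Q = 150/2.867 = 52.31 kN·m (hogging).

M_Q = 52.31 kN·m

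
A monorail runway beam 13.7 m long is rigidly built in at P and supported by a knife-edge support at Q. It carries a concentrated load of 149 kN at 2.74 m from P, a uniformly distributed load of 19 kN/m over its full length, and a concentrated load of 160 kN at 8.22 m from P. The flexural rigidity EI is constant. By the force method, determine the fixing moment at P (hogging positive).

M_P = 1108 kN·m

Choose R_Q as the redundant. The primary structure is the cantilever fixed at P.
Free-end deflection of the primary structure under the applied loading (downward +):
  point load 149 at a = 2.74: Pa²(3L − a)/(6EI) = 7152/EI
  UDL 19: wL⁴/(8EI) = 83665/EI
  point load 160 at a = 8.22: Pa²(3L − a)/(6EI) = 59244/EI
  δ_0 = 150061/EI
Tip deflection under a unit load at Q: L³/(3EI) = 857.1/EI.
Compatibility at Q: δ_0 − R_Q·δ_{QQ} = 0, so R_Q = 150061/857.1 = 175.1 kN.
Moment equilibrium about P: M_P = Σ(load moments about P) − R_Q·L = 3507 − 175.1×13.7 = 1108 kN·m.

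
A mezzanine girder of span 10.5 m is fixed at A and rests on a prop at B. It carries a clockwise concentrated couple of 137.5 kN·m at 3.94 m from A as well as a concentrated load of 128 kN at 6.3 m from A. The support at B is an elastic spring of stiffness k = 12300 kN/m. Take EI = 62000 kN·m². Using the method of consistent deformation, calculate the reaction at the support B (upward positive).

R_B = 66.4 kN

Release the roller at B. Primary structure: cantilever fixed at A.
Deflection at B on the released cantilever, summing each load's contribution:
  clockwise couple 137.5 at a = 3.94: M₀a(2L − a)/(2EI) = 4621/EI
  point load 128 at a = 6.3: Pa²(3L − a)/(6EI) = 21337/EI
  δ_0 = 25958/EI
Tip deflection under a unit load at B: L³/(3EI) = 385.9/EI.
With EI = 62000 kN·m²: δ_0 = 0.41869 m and δ_{BB} = 0.006224 m/kN.
Compatibility — the spring shortens by R_B/k under the reaction it provides: δ_0 − R_B·δ_{BB} = R_B/k. With 1/k = 0.000081 m/kN, R_B = δ_0 / (δ_{BB} + 1/k) = 0.41869 / (0.006224 + 0.000081) = 66.4 kN.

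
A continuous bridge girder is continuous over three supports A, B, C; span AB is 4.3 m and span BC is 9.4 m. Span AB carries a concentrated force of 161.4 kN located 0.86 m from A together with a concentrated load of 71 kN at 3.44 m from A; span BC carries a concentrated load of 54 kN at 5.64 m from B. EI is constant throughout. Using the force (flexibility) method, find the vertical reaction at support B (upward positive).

Insert a hinge at B; M_B is the redundant, and each span becomes simply supported.
Discontinuity in slope at B on the released structure — sum the simple-span end rotations:
  span AB: point load 161.4 at a = 0.86: Pab(L + a)/(6LEI) = 95.5/EI
  span AB: point load 71 at a = 3.44: Pab(L + a)/(6LEI) = 63.01/EI
  span BC: point load 54 at a = 5.64: Pab(L + b)/(6LEI) = 267.2/EI
  relative rotation θ_0 = (158.5 + 267.2)/EI = 425.7/EI
A unit hogging moment at B produces rotation L₁/(3EI) + L₂/(3EI) = 4.567/EI.
Slope continuity at B: θ_0 = M_B·4.567/EI, so M_B = 425.7/4.567 = 93.22 kN·m (hogging).
Span AB, ΣM about A with M_B applied at B: R_B^{AB}·4.3 = 383 + 93.22, so R_B^{AB} = 110.8 kN and R_A = 232.4 − 110.8 = 121.6 kN.
Span BC, ΣM about C: R_B^{BC}·9.4 = 203 + 93.22, so R_B^{BC} = 31.52 kN and R_C = 54 − 31.52 = 22.48 kN.
R_B = 110.8 + 31.52 = 142.3 kN.

R_B = 142.3 kN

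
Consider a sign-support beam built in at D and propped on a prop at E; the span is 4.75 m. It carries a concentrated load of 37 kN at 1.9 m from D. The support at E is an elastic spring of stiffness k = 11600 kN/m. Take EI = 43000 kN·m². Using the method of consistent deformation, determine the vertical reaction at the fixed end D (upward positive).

R_D = 30.03 kN

Release the roller at E. Primary structure: cantilever fixed at D.
Free-end deflection of the primary structure under the applied loading (downward +):
  point load 37 at a = 1.9: Pa²(3L − a)/(6EI) = 274.9/EI
Flexibility coefficient — unit upward force at E: δ_{EE} = L³/(3EI) = 35.72/EI.
With EI = 43000 kN·m²: δ_0 = 0.006394 m and δ_{EE} = 0.000831 m/kN.
Compatibility — the spring shortens by R_E/k under the reaction it provides: δ_0 − R_E·δ_{EE} = R_E/k. With 1/k = 0.000086 m/kN, R_E = δ_0 / (δ_{EE} + 1/k) = 0.006394 / (0.000831 + 0.000086) = 6.972 kN.
Vertical equilibrium: R_D = ΣP − R_E = 37 − 6.972 = 30.03 kN.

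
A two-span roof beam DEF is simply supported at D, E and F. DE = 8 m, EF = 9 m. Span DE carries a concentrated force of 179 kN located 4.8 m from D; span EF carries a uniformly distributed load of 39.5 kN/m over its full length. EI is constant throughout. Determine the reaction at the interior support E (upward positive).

R_E = 365.7 kN

Insert a hinge at E; M_E is the redundant, and each span becomes simply supported.
Rotations at E on the released spans (each span's end-slope, ×1/EI):
  span DE: point load 179 at a = 4.8: Pab(L + a)/(6LEI) = 733.2/EI
  span EF: UDL 39.5: wL³/(24EI) = 1200/EI
  relative rotation θ_0 = (733.2 + 1200)/EI = 1933/EI
A unit hogging moment at E produces rotation L₁/(3EI) + L₂/(3EI) = 5.667/EI.
Slope continuity at E: θ_0 = M_E·5.667/EI, so M_E = 1933/5.667 = 341.1 kN·m (hogging).
Span DE, ΣM about D with M_E applied at E: R_E^{DE}·8 = 859.2 + 341.1, so R_E^{DE} = 150 kN and R_D = 179 − 150 = 28.96 kN.
Span EF, ΣM about F: R_E^{EF}·9 = 1600 + 341.1, so R_E^{EF} = 215.7 kN and R_F = 355.5 − 215.7 = 139.8 kN.
R_E = 150 + 215.7 = 365.7 kN.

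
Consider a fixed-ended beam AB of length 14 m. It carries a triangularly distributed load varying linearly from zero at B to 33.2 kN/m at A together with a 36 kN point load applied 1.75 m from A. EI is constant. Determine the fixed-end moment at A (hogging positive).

M_A = 373.6 kN·m

Take the two fixed-end moments M_A, M_B as redundants; the released structure is the simple span AB.
End rotations of the released simple span under the applied load (×1/EI):
  at A: triangular load, peak 33.2: w₀L³/(45EI) = 2024/EI
  at B: triangular load, peak 33.2: 7w₀L³/(360EI) = 1771/EI
  at A: point load 36 at a = 1.75: Pab(L + b)/(6LEI) = 241.2/EI
  at B: point load 36 at a = 1.75: Pab(L + a)/(6LEI) = 144.7/EI
  θ_A0 = 2266/EI,  θ_B0 = 1916/EI
Flexibility coefficients: a unit moment at one end gives L/(3EI) there and L/(6EI) at the far end, so f₁₁ = f₂₂ = 4.667/EI and f₁₂ = f₂₁ = 2.333/EI.
Compatibility — zero rotation at each built-in end:
  4.667 M_A + 2.333 M_B = 2266
  2.333 M_A + 4.667 M_B = 1916
Solving the pair gives M_A = 373.6 kN·m and M_B = 223.8 kN·m (hogging).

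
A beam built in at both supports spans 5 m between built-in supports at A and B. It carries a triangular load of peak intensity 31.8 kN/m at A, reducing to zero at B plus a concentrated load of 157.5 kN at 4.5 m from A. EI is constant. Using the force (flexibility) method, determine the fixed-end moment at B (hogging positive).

M_B = 90.29 kN·m

Release both end moments; the primary structure is a simply-supported span AB with redundants M_A and M_B.
Simple-span end rotations at A and B under the given loads:
  at A: triangular load, peak 31.8: w₀L³/(45EI) = 88.33/EI
  at B: triangular load, peak 31.8: 7w₀L³/(360EI) = 77.29/EI
  at A: point load 157.5 at a = 4.5: Pab(L + b)/(6LEI) = 64.97/EI
  at B: point load 157.5 at a = 4.5: Pab(L + a)/(6LEI) = 112.2/EI
  θ_A0 = 153.3/EI,  θ_B0 = 189.5/EI
Flexibility coefficients: a unit moment at one end gives L/(3EI) there and L/(6EI) at the far end, so f₁₁ = f₂₂ = 1.667/EI and f₁₂ = f₂₁ = 0.8333/EI.
Compatibility — zero rotation at each built-in end:
  1.667 M_A + 0.8333 M_B = 153.3
  0.8333 M_A + 1.667 M_B = 189.5
Solving the pair gives M_A = 46.84 kN·m and M_B = 90.29 kN·m (hogging).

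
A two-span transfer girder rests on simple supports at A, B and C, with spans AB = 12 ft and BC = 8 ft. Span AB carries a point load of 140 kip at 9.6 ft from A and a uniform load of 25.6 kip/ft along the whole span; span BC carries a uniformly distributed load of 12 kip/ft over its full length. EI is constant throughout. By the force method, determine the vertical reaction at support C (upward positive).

R_C = -9.504 kip

Insert a hinge at B; M_B is the redundant, and each span becomes simply supported.
End slopes at the hinge B, treating each span as simply supported:
  span AB: point load 140 at a = 9.6: Pab(L + a)/(6LEI) = 967.7/EI
  span AB: UDL 25.6: wL³/(24EI) = 1843/EI
  span BC: UDL 12: wL³/(24EI) = 256/EI
  relative rotation θ_0 = (2811 + 256)/EI = 3067/EI
A unit hogging moment at B produces rotation L₁/(3EI) + L₂/(3EI) = 6.667/EI.
Compatibility: M_B·(L₁+L₂)/(3EI) = θ_0, giving M_B = 460 kip·ft (hogging).
Span BC, ΣM about C: R_B^{BC}·8 = 384 + 460, so R_B^{BC} = 105.5 kip and R_C = 96 − 105.5 = -9.504 kip.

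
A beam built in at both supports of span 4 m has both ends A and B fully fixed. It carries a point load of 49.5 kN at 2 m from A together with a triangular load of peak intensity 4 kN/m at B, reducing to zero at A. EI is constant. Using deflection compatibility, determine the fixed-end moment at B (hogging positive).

M_B = 27.95 kN·m

Release both end moments; the primary structure is a simply-supported span AB with redundants M_A and M_B.
End rotations of the released simple span under the applied load (×1/EI):
  at A: point load 49.5 at a = 2: Pab(L + b)/(6LEI) = 49.5/EI
  at B: point load 49.5 at a = 2: Pab(L + a)/(6LEI) = 49.5/EI
  at A: triangular load, peak 4: 7w₀L³/(360EI) = 4.978/EI
  at B: triangular load, peak 4: w₀L³/(45EI) = 5.689/EI
  θ_A0 = 54.48/EI,  θ_B0 = 55.19/EI
Flexibility coefficients: a unit moment at one end gives L/(3EI) there and L/(6EI) at the far end, so f₁₁ = f₂₂ = 1.333/EI and f₁₂ = f₂₁ = 0.6667/EI.
Compatibility — zero rotation at each built-in end:
  1.333 M_A + 0.6667 M_B = 54.48
  0.6667 M_A + 1.333 M_B = 55.19
Solving the pair gives M_A = 26.88 kN·m and M_B = 27.95 kN·m (hogging).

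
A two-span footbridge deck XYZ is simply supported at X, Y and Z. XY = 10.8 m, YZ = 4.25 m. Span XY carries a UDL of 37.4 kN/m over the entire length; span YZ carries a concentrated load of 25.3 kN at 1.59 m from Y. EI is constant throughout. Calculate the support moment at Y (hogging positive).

M_Y = 397.1 kN·m

Release continuity at Y by inserting a hinge; the redundant is the internal moment M_Y. The primary structure is two simply-supported spans XY and YZ.
Rotations at Y on the released spans (each span's end-slope, ×1/EI):
  span XY: UDL 37.4: wL³/(24EI) = 1963/EI
  span YZ: point load 25.3 at a = 1.59: Pab(L + b)/(6LEI) = 29/EI
  relative rotation θ_0 = (1963 + 29)/EI = 1992/EI
A unit hogging moment at Y produces rotation L₁/(3EI) + L₂/(3EI) = 5.017/EI.
Slope continuity at Y: θ_0 = M_Y·5.017/EI, so M_Y = 1992/5.017 = 397.1 kN·m (hogging).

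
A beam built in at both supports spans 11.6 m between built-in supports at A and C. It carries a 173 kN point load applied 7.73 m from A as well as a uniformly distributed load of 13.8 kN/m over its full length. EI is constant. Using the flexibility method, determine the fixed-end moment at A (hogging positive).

M_A = 303.6 kN·m

Take the two fixed-end moments M_A, M_C as redundants; the released structure is the simple span AC.
On the primary (simply-supported) span, the end slopes from the loading are:
  at A: point load 173 at a = 7.73: Pab(L + b)/(6LEI) = 1150/EI
  at C: point load 173 at a = 7.73: Pab(L + a)/(6LEI) = 1437/EI
  at A: UDL 13.8: wL³/(24EI) = 897.5/EI
  at C: UDL 13.8: wL³/(24EI) = 897.5/EI
  θ_A0 = 2048/EI,  θ_C0 = 2335/EI
Flexibility coefficients: a unit moment at one end gives L/(3EI) there and L/(6EI) at the far end, so f₁₁ = f₂₂ = 3.867/EI and f₁₂ = f₂₁ = 1.933/EI.
Compatibility — zero rotation at each built-in end:
  3.867 M_A + 1.933 M_C = 2048
  1.933 M_A + 3.867 M_C = 2335
Solving the pair gives M_A = 303.6 kN·m and M_C = 452 kN·m (hogging).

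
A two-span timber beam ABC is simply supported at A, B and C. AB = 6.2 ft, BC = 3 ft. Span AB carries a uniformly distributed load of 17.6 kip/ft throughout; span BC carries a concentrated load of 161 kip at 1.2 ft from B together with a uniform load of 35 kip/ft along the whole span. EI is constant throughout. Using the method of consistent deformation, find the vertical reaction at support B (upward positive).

R_B = 253.2 kip

Take M_B as the redundant. Released structure: two simple spans AB and BC with a hinge at B.
Rotations at B on the released spans (each span's end-slope, ×1/EI):
  span AB: UDL 17.6: wL³/(24EI) = 174.8/EI
  span BC: point load 161 at a = 1.2: Pab(L + b)/(6LEI) = 92.74/EI
  span BC: UDL 35: wL³/(24EI) = 39.38/EI
  relative rotation θ_0 = (174.8 + 132.1)/EI = 306.9/EI
A unit hogging moment at B produces rotation L₁/(3EI) + L₂/(3EI) = 3.067/EI.
Compatibility: M_B·(L₁+L₂)/(3EI) = θ_0, giving M_B = 100.1 kip·ft (hogging).
Span AB, ΣM about A with M_B applied at B: R_B^{AB}·6.2 = 338.3 + 100.1, so R_B^{AB} = 70.7 kip and R_A = 109.1 − 70.7 = 38.42 kip.
Span BC, ΣM about C: R_B^{BC}·3 = 447.3 + 100.1, so R_B^{BC} = 182.5 kip and R_C = 266 − 182.5 = 83.54 kip.
R_B = 70.7 + 182.5 = 253.2 kip.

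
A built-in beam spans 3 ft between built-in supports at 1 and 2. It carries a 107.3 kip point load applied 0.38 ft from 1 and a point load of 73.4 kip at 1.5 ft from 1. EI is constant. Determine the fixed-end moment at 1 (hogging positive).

Take the two fixed-end moments M_1, M_2 as redundants; the released structure is the simple span 12.
Simple-span end rotations at 1 and 2 under the given loads:
  at 1: point load 107.3 at a = 0.38: Pab(L + b)/(6LEI) = 33.35/EI
  at 2: point load 107.3 at a = 0.38: Pab(L + a)/(6LEI) = 20.06/EI
  at 1: point load 73.4 at a = 1.5: Pab(L + b)/(6LEI) = 41.29/EI
  at 2: point load 73.4 at a = 1.5: Pab(L + a)/(6LEI) = 41.29/EI
  θ_10 = 74.64/EI,  θ_20 = 61.35/EI
Flexibility coefficients: a unit moment at one end gives L/(3EI) there and L/(6EI) at the far end, so f₁₁ = f₂₂ = 1/EI and f₁₂ = f₂₁ = 0.5/EI.
Compatibility — zero rotation at each built-in end:
  1 M_1 + 0.5 M_2 = 74.64
  0.5 M_1 + 1 M_2 = 61.35
Solving the pair gives M_1 = 58.62 kip·ft and M_2 = 32.04 kip·ft (hogging).

M_1 = 58.62 kip·ft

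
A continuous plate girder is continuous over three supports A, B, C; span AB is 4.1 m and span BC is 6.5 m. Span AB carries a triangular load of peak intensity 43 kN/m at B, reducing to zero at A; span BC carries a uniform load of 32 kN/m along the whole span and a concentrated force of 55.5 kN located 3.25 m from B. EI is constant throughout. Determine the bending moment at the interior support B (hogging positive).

M_B = 163.7 kN·m

Insert a hinge at B; M_B is the redundant, and each span becomes simply supported.
End slopes at the hinge B, treating each span as simply supported:
  span AB: triangular load, peak 43: w₀L³/(45EI) = 65.86/EI
  span BC: UDL 32: wL³/(24EI) = 366.2/EI
  span BC: point load 55.5 at a = 3.25: Pab(L + b)/(6LEI) = 146.6/EI
  relative rotation θ_0 = (65.86 + 512.7)/EI = 578.6/EI
A unit hogging moment at B produces rotation L₁/(3EI) + L₂/(3EI) = 3.533/EI.
Compatibility: M_B·(L₁+L₂)/(3EI) = θ_0, giving M_B = 163.7 kN·m (hogging).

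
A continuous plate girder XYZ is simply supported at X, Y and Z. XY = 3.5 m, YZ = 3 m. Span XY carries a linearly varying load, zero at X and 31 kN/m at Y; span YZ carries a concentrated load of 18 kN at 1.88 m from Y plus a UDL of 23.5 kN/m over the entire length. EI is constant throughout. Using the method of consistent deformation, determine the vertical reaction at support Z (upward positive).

R_Z = 36.58 kN

Take M_Y as the redundant. Released structure: two simple spans XY and YZ with a hinge at Y.
Discontinuity in slope at Y on the released structure — sum the simple-span end rotations:
  span XY: triangular load, peak 31: w₀L³/(45EI) = 29.54/EI
  span YZ: point load 18 at a = 1.88: Pab(L + b)/(6LEI) = 8.675/EI
  span YZ: UDL 23.5: wL³/(24EI) = 26.44/EI
  relative rotation θ_0 = (29.54 + 35.11)/EI = 64.65/EI
A unit hogging moment at Y produces rotation L₁/(3EI) + L₂/(3EI) = 2.167/EI.
Slope continuity at Y: θ_0 = M_Y·2.167/EI, so M_Y = 64.65/2.167 = 29.84 kN·m (hogging).
Span YZ, ΣM about Z: R_Y^{YZ}·3 = 125.9 + 29.84, so R_Y^{YZ} = 51.92 kN and R_Z = 88.5 − 51.92 = 36.58 kN.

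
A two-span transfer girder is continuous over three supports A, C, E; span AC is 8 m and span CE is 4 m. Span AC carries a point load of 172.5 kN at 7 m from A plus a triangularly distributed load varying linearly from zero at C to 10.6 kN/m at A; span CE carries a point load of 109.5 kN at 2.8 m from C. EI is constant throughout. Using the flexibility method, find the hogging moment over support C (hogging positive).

Release continuity at C by inserting a hinge; the redundant is the internal moment M_C. The primary structure is two simply-supported spans AC and CE.
Discontinuity in slope at C on the released structure — sum the simple-span end rotations:
  span AC: point load 172.5 at a = 7: Pab(L + a)/(6LEI) = 377.3/EI
  span AC: triangular load, peak 10.6: 7w₀L³/(360EI) = 105.5/EI
  span CE: point load 109.5 at a = 2.8: Pab(L + b)/(6LEI) = 79.72/EI
  relative rotation θ_0 = (482.9 + 79.72)/EI = 562.6/EI
A unit hogging moment at C produces rotation L₁/(3EI) + L₂/(3EI) = 4/EI.
Compatibility: M_C·(L₁+L₂)/(3EI) = θ_0, giving M_C = 140.6 kN·m (hogging).

M_C = 140.6 kN·m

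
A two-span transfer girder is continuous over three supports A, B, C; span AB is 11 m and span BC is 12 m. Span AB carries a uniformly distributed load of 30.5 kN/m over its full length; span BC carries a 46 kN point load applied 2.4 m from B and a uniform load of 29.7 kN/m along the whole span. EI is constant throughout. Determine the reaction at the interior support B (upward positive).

Release continuity at B by inserting a hinge; the redundant is the internal moment M_B. The primary structure is two simply-supported spans AB and BC.
Rotations at B on the released spans (each span's end-slope, ×1/EI):
  span AB: UDL 30.5: wL³/(24EI) = 1691/EI
  span BC: point load 46 at a = 2.4: Pab(L + b)/(6LEI) = 318/EI
  span BC: UDL 29.7: wL³/(24EI) = 2138/EI
  relative rotation θ_0 = (1691 + 2456)/EI = 4148/EI
A unit hogging moment at B produces rotation L₁/(3EI) + L₂/(3EI) = 7.667/EI.
Compatibility: M_B·(L₁+L₂)/(3EI) = θ_0, giving M_B = 541 kN·m (hogging).
Span AB, ΣM about A with M_B applied at B: R_B^{AB}·11 = 1845 + 541, so R_B^{AB} = 216.9 kN and R_A = 335.5 − 216.9 = 118.6 kN.
Span BC, ΣM about C: R_B^{BC}·12 = 2580 + 541, so R_B^{BC} = 260.1 kN and R_C = 402.4 − 260.1 = 142.3 kN.
R_B = 216.9 + 260.1 = 477 kN.

R_B = 477 kN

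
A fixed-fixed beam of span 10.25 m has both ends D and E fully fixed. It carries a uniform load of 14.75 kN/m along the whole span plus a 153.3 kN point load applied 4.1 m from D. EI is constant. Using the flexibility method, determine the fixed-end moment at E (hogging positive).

Take the two fixed-end moments M_D, M_E as redundants; the released structure is the simple span DE.
On the primary (simply-supported) span, the end slopes from the loading are:
  at D: UDL 14.75: wL³/(24EI) = 661.8/EI
  at E: UDL 14.75: wL³/(24EI) = 661.8/EI
  at D: point load 153.3 at a = 4.1: Pab(L + b)/(6LEI) = 1031/EI
  at E: point load 153.3 at a = 4.1: Pab(L + a)/(6LEI) = 901.9/EI
  θ_D0 = 1693/EI,  θ_E0 = 1564/EI
Flexibility coefficients: a unit moment at one end gives L/(3EI) there and L/(6EI) at the far end, so f₁₁ = f₂₂ = 3.417/EI and f₁₂ = f₂₁ = 1.708/EI.
Compatibility — zero rotation at each built-in end:
  3.417 M_D + 1.708 M_E = 1693
  1.708 M_D + 3.417 M_E = 1564
Solving the pair gives M_D = 355.4 kN·m and M_E = 280 kN·m (hogging).

M_E = 280 kN·m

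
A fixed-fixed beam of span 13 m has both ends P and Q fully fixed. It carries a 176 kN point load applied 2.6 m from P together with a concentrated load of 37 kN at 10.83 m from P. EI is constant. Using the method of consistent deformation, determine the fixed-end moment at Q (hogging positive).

M_Q = 128.9 kN·m

Release both end moments; the primary structure is a simply-supported span PQ with redundants M_P and M_Q.
On the primary (simply-supported) span, the end slopes from the loading are:
  at P: point load 176 at a = 2.6: Pab(L + b)/(6LEI) = 1428/EI
  at Q: point load 176 at a = 2.6: Pab(L + a)/(6LEI) = 951.8/EI
  at P: point load 37 at a = 10.83: Pab(L + b)/(6LEI) = 169.1/EI
  at Q: point load 37 at a = 10.83: Pab(L + a)/(6LEI) = 265.7/EI
  θ_P0 = 1597/EI,  θ_Q0 = 1217/EI
Flexibility coefficients: a unit moment at one end gives L/(3EI) there and L/(6EI) at the far end, so f₁₁ = f₂₂ = 4.333/EI and f₁₂ = f₂₁ = 2.167/EI.
Compatibility — zero rotation at each built-in end:
  4.333 M_P + 2.167 M_Q = 1597
  2.167 M_P + 4.333 M_Q = 1217
Solving the pair gives M_P = 304 kN·m and M_Q = 128.9 kN·m (hogging).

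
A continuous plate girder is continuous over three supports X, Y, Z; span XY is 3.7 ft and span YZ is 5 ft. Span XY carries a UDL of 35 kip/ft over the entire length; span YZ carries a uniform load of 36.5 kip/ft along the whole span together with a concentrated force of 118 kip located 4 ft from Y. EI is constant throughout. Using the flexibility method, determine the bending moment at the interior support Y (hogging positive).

M_Y = 123.6 kip·ft

Insert a hinge at Y; M_Y is the redundant, and each span becomes simply supported.
End slopes at the hinge Y, treating each span as simply supported:
  span XY: UDL 35: wL³/(24EI) = 73.87/EI
  span YZ: UDL 36.5: wL³/(24EI) = 190.1/EI
  span YZ: point load 118 at a = 4: Pab(L + b)/(6LEI) = 94.4/EI
  relative rotation θ_0 = (73.87 + 284.5)/EI = 358.4/EI
A unit hogging moment at Y produces rotation L₁/(3EI) + L₂/(3EI) = 2.9/EI.
Compatibility: M_Y·(L₁+L₂)/(3EI) = θ_0, giving M_Y = 123.6 kip·ft (hogging).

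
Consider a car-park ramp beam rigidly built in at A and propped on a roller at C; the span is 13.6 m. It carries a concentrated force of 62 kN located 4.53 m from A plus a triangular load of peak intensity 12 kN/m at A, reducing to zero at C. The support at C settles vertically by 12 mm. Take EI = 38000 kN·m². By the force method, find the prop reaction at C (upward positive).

Release the roller at C. Primary structure: cantilever fixed at A.
Downward deflection at the released point C due to the loads:
  point load 62 at a = 4.53: Pa²(3L − a)/(6EI) = 7691/EI
  triangular load, peak 12 at the fixed end: w₀L⁴/(30EI) = 13684/EI
  δ_0 = 21375/EI
Flexibility coefficient — unit upward force at C: δ_{CC} = L³/(3EI) = 838.5/EI.
With EI = 38000 kN·m²: δ_0 = 0.5625 m and δ_{CC} = 0.022065 m/kN.
Compatibility — the beam at C must follow the support down by 0.012 m: δ_0 − R_C·δ_{CC} = 0.012, so R_C = (0.5625 − 0.012)/0.022065 = 24.95 kN.

R_C = 24.95 kN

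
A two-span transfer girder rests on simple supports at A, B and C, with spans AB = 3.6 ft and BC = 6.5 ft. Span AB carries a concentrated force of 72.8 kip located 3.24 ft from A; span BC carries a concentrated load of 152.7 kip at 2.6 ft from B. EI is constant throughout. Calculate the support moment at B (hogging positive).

M_B = 130.6 kip·ft

Release continuity at B by inserting a hinge; the redundant is the internal moment M_B. The primary structure is two simply-supported spans AB and BC.
Discontinuity in slope at B on the released structure — sum the simple-span end rotations:
  span AB: point load 72.8 at a = 3.24: Pab(L + a)/(6LEI) = 26.89/EI
  span BC: point load 152.7 at a = 2.6: Pab(L + b)/(6LEI) = 412.9/EI
  relative rotation θ_0 = (26.89 + 412.9)/EI = 439.8/EI
A unit hogging moment at B produces rotation L₁/(3EI) + L₂/(3EI) = 3.367/EI.
Slope continuity at B: θ_0 = M_B·3.367/EI, so M_B = 439.8/3.367 = 130.6 kip·ft (hogging).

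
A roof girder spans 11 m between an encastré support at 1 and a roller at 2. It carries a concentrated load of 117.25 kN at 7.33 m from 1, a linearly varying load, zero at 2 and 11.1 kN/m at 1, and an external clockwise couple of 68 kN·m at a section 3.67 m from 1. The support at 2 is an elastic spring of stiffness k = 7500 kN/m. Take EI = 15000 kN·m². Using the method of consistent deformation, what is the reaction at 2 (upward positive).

R_2 = 77.76 kN

Release the roller at 2. Primary structure: cantilever fixed at 1.
Deflection at 2 on the released cantilever, summing each load's contribution:
  point load 117.25 at a = 7.33: Pa²(3L − a)/(6EI) = 26952/EI
  triangular load, peak 11.1 at the fixed end: w₀L⁴/(30EI) = 5417/EI
  clockwise couple 68 at a = 3.67: M₀a(2L − a)/(2EI) = 2287/EI
  δ_0 = 34657/EI
Flexibility coefficient — unit upward force at 2: δ_{22} = L³/(3EI) = 443.7/EI.
With EI = 15000 kN·m²: δ_0 = 2.3104 m and δ_{22} = 0.029578 m/kN.
Compatibility — the spring shortens by R_2/k under the reaction it provides: δ_0 − R_2·δ_{22} = R_2/k. With 1/k = 0.000133 m/kN, R_2 = δ_0 / (δ_{22} + 1/k) = 2.3104 / (0.029578 + 0.000133) = 77.76 kN.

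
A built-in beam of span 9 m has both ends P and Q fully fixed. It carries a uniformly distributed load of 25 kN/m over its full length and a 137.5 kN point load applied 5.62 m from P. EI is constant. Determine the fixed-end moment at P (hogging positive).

Release both end moments; the primary structure is a simply-supported span PQ with redundants M_P and M_Q.
On the primary (simply-supported) span, the end slopes from the loading are:
  at P: UDL 25: wL³/(24EI) = 759.4/EI
  at Q: UDL 25: wL³/(24EI) = 759.4/EI
  at P: point load 137.5 at a = 5.62: Pab(L + b)/(6LEI) = 598.8/EI
  at Q: point load 137.5 at a = 5.62: Pab(L + a)/(6LEI) = 707.1/EI
  θ_P0 = 1358/EI,  θ_Q0 = 1467/EI
Flexibility coefficients: a unit moment at one end gives L/(3EI) there and L/(6EI) at the far end, so f₁₁ = f₂₂ = 3/EI and f₁₂ = f₂₁ = 1.5/EI.
Compatibility — zero rotation at each built-in end:
  3 M_P + 1.5 M_Q = 1358
  1.5 M_P + 3 M_Q = 1467
Solving the pair gives M_P = 277.7 kN·m and M_Q = 350 kN·m (hogging).

M_P = 277.7 kN·m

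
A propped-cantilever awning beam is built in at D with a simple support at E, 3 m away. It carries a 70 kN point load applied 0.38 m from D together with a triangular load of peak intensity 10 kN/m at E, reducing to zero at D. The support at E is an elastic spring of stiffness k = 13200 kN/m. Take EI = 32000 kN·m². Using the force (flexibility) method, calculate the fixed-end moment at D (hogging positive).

M_D = 33.29 kN·m

Remove the prop at E; the released (primary) structure is a cantilever built in at D.
Free-end deflection of the primary structure under the applied loading (downward +):
  point load 70 at a = 0.38: Pa²(3L − a)/(6EI) = 14.52/EI
  triangular load, peak 10 at the free end: 11w₀L⁴/(120EI) = 74.25/EI
  δ_0 = 88.77/EI
Tip deflection under a unit load at E: L³/(3EI) = 9/EI.
With EI = 32000 kN·m²: δ_0 = 0.002774 m and δ_{EE} = 0.000281 m/kN.
Compatibility — the spring shortens by R_E/k under the reaction it provides: δ_0 − R_E·δ_{EE} = R_E/k. With 1/k = 0.000076 m/kN, R_E = δ_0 / (δ_{EE} + 1/k) = 0.002774 / (0.000281 + 0.000076) = 7.77 kN.
Moment equilibrium about D: M_D = Σ(load moments about D) − R_E·L = 56.6 − 7.77×3 = 33.29 kN·m.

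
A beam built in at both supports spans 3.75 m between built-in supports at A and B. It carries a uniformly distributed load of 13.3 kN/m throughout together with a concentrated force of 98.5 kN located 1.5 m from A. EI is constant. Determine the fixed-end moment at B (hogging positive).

M_B = 51.05 kN·m

Take the two fixed-end moments M_A, M_B as redundants; the released structure is the simple span AB.
Simple-span end rotations at A and B under the given loads:
  at A: UDL 13.3: wL³/(24EI) = 29.22/EI
  at B: UDL 13.3: wL³/(24EI) = 29.22/EI
  at A: point load 98.5 at a = 1.5: Pab(L + b)/(6LEI) = 88.65/EI
  at B: point load 98.5 at a = 1.5: Pab(L + a)/(6LEI) = 77.57/EI
  θ_A0 = 117.9/EI,  θ_B0 = 106.8/EI
Flexibility coefficients: a unit moment at one end gives L/(3EI) there and L/(6EI) at the far end, so f₁₁ = f₂₂ = 1.25/EI and f₁₂ = f₂₁ = 0.625/EI.
Compatibility — zero rotation at each built-in end:
  1.25 M_A + 0.625 M_B = 117.9
  0.625 M_A + 1.25 M_B = 106.8
Solving the pair gives M_A = 68.78 kN·m and M_B = 51.05 kN·m (hogging).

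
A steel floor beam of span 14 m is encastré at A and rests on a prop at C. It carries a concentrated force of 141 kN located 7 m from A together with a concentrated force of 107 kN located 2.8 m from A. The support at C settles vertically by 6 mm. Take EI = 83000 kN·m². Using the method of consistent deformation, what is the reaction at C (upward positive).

Remove the prop at C; the released (primary) structure is a cantilever built in at A.
Primary-structure tip deflection at C by superposition:
  point load 141 at a = 7: Pa²(3L − a)/(6EI) = 40302/EI
  point load 107 at a = 2.8: Pa²(3L − a)/(6EI) = 5481/EI
  δ_0 = 45783/EI
Flexibility coefficient — unit upward force at C: δ_{CC} = L³/(3EI) = 914.7/EI.
With EI = 83000 kN·m²: δ_0 = 0.5516 m and δ_{CC} = 0.01102 m/kN.
Compatibility — the beam at C must follow the support down by 0.006 m: δ_0 − R_C·δ_{CC} = 0.006, so R_C = (0.5516 − 0.006)/0.01102 = 49.51 kN.

R_C = 49.51 kN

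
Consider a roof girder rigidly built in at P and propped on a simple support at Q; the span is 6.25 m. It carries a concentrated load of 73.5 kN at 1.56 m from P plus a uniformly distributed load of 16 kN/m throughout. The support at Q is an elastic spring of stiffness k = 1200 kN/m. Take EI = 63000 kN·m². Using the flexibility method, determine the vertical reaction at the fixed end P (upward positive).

R_P = 146.9 kN

Release the roller at Q. Primary structure: cantilever fixed at P.
Deflection at Q on the released cantilever, summing each load's contribution:
  point load 73.5 at a = 1.56: Pa²(3L − a)/(6EI) = 512.5/EI
  UDL 16: wL⁴/(8EI) = 3052/EI
  δ_0 = 3564/EI
Flexibility coefficient — unit upward force at Q: δ_{QQ} = L³/(3EI) = 81.38/EI.
With EI = 63000 kN·m²: δ_0 = 0.056575 m and δ_{QQ} = 0.001292 m/kN.
Compatibility — the spring shortens by R_Q/k under the reaction it provides: δ_0 − R_Q·δ_{QQ} = R_Q/k. With 1/k = 0.000833 m/kN, R_Q = δ_0 / (δ_{QQ} + 1/k) = 0.056575 / (0.001292 + 0.000833) = 26.62 kN.
Vertical equilibrium: R_P = ΣP − R_Q = 173.5 − 26.62 = 146.9 kN.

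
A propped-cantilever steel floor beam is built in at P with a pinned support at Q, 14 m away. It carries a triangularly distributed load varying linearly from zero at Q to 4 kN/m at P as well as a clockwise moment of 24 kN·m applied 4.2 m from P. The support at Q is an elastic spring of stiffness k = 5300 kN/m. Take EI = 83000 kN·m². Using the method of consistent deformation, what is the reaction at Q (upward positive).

R_Q = 6.795 kN

Remove the prop at Q; the released (primary) structure is a cantilever built in at P.
Free-end deflection of the primary structure under the applied loading (downward +):
  triangular load, peak 4 at the fixed end: w₀L⁴/(30EI) = 5122/EI
  clockwise couple 24 at a = 4.2: M₀a(2L − a)/(2EI) = 1200/EI
  δ_0 = 6322/EI
Flexibility coefficient — unit upward force at Q: δ_{QQ} = L³/(3EI) = 914.7/EI.
With EI = 83000 kN·m²: δ_0 = 0.076164 m and δ_{QQ} = 0.01102 m/kN.
Compatibility — the spring shortens by R_Q/k under the reaction it provides: δ_0 − R_Q·δ_{QQ} = R_Q/k. With 1/k = 0.000189 m/kN, R_Q = δ_0 / (δ_{QQ} + 1/k) = 0.076164 / (0.01102 + 0.000189) = 6.795 kN.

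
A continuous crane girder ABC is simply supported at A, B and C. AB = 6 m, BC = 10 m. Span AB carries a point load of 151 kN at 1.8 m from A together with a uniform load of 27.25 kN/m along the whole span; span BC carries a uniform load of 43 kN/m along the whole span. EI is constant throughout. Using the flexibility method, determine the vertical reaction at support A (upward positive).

Release continuity at B by inserting a hinge; the redundant is the internal moment M_B. The primary structure is two simply-supported spans AB and BC.
Discontinuity in slope at B on the released structure — sum the simple-span end rotations:
  span AB: point load 151 at a = 1.8: Pab(L + a)/(6LEI) = 247.3/EI
  span AB: UDL 27.25: wL³/(24EI) = 245.2/EI
  span BC: UDL 43: wL³/(24EI) = 1792/EI
  relative rotation θ_0 = (492.6 + 1792)/EI = 2284/EI
A unit hogging moment at B produces rotation L₁/(3EI) + L₂/(3EI) = 5.333/EI.
Slope continuity at B: θ_0 = M_B·5.333/EI, so M_B = 2284/5.333 = 428.3 kN·m (hogging).
Span AB, ΣM about A with M_B applied at B: R_B^{AB}·6 = 762.3 + 428.3, so R_B^{AB} = 198.4 kN and R_A = 314.5 − 198.4 = 116.1 kN.

R_A = 116.1 kN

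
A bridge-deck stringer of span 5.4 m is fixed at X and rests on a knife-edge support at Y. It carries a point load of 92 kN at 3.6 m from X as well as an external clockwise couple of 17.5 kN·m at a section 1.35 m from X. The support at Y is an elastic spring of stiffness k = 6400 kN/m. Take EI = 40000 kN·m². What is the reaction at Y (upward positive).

Remove the prop at Y; the released (primary) structure is a cantilever built in at X.
Free-end deflection of the primary structure under the applied loading (downward +):
  point load 92 at a = 3.6: Pa²(3L − a)/(6EI) = 2504/EI
  clockwise couple 17.5 at a = 1.35: M₀a(2L − a)/(2EI) = 111.6/EI
  δ_0 = 2616/EI
Tip deflection under a unit load at Y: L³/(3EI) = 52.49/EI.
With EI = 40000 kN·m²: δ_0 = 0.065388 m and δ_{YY} = 0.001312 m/kN.
Compatibility — the spring shortens by R_Y/k under the reaction it provides: δ_0 − R_Y·δ_{YY} = R_Y/k. With 1/k = 0.000156 m/kN, R_Y = δ_0 / (δ_{YY} + 1/k) = 0.065388 / (0.001312 + 0.000156) = 44.53 kN.

R_Y = 44.53 kN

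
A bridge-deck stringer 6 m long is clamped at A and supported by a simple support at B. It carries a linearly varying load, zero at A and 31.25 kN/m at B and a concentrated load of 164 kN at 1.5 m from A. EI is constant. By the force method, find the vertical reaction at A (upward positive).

R_A = 192.1 kN

Choose R_B as the redundant. The primary structure is the cantilever fixed at A.
Primary-structure tip deflection at B by superposition:
  triangular load, peak 31.25 at the free end: 11w₀L⁴/(120EI) = 3712/EI
  point load 164 at a = 1.5: Pa²(3L − a)/(6EI) = 1015/EI
  δ_0 = 4727/EI
Tip deflection under a unit load at B: L³/(3EI) = 72/EI.
Compatibility at B: δ_0 − R_B·δ_{BB} = 0, so R_B = 4727/72 = 65.66 kN.
Vertical equilibrium: R_A = ΣP − R_B = 257.8 − 65.66 = 192.1 kN.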